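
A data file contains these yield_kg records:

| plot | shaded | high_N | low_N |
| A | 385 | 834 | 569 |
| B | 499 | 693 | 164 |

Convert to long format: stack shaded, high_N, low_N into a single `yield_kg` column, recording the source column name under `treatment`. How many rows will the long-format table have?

6

2 plot values × 3 melted columns = 6 rows.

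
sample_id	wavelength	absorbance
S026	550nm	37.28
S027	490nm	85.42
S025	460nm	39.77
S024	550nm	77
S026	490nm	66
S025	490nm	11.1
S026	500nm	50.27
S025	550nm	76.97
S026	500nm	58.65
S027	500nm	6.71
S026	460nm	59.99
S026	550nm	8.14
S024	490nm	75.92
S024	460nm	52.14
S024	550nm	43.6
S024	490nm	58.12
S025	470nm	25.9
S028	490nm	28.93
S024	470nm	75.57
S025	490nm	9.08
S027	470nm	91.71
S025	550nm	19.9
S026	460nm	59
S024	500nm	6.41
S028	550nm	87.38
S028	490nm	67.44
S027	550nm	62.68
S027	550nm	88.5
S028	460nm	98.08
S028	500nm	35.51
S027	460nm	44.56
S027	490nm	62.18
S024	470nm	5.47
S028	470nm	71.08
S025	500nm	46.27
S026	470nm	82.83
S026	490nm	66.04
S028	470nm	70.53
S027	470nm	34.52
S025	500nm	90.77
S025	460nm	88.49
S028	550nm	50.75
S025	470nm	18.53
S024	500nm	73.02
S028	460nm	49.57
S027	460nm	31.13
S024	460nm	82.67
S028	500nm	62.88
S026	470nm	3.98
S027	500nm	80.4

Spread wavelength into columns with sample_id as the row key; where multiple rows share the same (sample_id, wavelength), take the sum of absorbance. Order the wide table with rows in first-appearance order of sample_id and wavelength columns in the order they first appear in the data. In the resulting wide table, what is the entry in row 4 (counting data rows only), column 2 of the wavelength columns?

134.04

With rows in first-appearance order of sample_id, row 4 is sample_id=S024. wavelength columns in first-appearance order: 550nm, 490nm, 460nm, 500nm, 470nm; column 2 is 490nm.
Long rows with sample_id=S024, wavelength=490nm: 75.92 + 58.12 = 134.04.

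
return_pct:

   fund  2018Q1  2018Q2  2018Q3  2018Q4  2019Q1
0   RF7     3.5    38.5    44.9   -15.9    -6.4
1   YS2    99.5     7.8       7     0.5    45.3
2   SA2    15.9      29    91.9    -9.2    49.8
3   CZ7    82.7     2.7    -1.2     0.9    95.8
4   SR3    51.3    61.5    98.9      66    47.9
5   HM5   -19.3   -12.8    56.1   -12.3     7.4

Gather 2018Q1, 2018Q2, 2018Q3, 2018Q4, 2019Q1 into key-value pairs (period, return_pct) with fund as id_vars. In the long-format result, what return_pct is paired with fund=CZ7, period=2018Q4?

0.9

Unpivoting turns each (fund, wide-column) pair into one long row.
The wide cell at row CZ7, column 2018Q4 holds 0.9, so the long row (CZ7, 2018Q4) has return_pct=0.9.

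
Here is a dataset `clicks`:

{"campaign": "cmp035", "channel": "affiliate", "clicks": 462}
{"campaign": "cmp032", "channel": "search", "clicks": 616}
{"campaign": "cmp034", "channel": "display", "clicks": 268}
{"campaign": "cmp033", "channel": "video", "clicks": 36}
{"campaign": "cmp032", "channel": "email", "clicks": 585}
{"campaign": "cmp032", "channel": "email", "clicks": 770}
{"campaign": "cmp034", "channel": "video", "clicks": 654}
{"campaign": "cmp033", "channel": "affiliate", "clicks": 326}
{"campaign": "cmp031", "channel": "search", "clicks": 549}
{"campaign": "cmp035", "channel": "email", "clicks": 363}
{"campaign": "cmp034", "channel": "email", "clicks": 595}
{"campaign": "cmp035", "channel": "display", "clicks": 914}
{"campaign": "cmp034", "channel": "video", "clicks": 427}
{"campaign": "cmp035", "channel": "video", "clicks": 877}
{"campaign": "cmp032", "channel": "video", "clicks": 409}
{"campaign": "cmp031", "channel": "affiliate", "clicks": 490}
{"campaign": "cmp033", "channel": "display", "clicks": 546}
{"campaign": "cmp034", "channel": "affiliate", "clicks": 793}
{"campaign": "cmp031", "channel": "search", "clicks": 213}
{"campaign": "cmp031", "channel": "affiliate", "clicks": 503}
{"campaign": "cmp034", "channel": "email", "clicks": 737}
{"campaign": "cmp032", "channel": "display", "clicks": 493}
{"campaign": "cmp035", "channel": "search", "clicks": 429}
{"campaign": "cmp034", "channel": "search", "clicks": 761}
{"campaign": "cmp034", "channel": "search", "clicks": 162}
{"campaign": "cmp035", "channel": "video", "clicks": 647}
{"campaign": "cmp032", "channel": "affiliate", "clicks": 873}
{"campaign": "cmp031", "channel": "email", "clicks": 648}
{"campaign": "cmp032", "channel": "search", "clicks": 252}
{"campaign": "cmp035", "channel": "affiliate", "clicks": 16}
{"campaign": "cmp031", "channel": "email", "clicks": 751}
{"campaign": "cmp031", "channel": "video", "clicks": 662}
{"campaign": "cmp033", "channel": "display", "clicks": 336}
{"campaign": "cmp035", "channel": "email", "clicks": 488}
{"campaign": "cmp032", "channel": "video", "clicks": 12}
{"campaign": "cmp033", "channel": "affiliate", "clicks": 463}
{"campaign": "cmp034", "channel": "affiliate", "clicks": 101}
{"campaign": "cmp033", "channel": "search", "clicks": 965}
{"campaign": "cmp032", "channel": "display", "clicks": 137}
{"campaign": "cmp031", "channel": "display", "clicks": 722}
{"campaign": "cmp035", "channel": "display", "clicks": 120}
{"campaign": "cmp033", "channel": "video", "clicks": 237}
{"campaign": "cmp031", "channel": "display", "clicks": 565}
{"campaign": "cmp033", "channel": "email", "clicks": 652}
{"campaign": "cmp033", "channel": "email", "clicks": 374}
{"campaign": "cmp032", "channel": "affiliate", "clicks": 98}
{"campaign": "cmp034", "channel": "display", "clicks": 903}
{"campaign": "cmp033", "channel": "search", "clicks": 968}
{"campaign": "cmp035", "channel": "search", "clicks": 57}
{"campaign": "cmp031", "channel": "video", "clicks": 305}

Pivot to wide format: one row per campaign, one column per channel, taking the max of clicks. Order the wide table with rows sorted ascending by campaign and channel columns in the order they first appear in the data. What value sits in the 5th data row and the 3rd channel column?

With rows sorted ascending by campaign, row 5 is campaign=cmp035. channel columns in first-appearance order: affiliate, search, display, video, email; column 3 is display.
Long rows with campaign=cmp035, channel=display: max(914, 120) = 914.

914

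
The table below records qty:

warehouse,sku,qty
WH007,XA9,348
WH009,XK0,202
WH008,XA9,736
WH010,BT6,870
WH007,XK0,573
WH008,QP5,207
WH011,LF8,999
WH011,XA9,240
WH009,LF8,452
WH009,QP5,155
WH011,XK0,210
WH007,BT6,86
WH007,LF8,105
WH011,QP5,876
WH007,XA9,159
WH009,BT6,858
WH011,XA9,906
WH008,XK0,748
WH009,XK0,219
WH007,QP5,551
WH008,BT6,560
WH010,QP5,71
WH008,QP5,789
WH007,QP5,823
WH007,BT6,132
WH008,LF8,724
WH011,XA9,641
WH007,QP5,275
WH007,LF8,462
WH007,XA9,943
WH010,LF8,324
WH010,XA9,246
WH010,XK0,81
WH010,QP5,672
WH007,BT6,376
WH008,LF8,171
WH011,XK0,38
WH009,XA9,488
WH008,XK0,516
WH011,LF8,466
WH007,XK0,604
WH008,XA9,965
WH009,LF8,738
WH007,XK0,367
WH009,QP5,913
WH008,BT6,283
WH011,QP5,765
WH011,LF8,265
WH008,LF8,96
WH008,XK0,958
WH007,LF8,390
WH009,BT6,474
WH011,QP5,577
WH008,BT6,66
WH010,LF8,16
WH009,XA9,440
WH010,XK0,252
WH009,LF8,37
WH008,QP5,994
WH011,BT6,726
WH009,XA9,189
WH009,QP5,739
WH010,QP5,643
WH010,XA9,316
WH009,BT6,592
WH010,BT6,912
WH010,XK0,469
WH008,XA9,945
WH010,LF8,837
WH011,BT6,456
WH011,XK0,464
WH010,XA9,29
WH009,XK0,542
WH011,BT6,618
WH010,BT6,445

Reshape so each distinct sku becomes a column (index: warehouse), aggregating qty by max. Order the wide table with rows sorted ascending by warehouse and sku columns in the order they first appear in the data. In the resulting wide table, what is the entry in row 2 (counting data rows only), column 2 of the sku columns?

958

With rows sorted ascending by warehouse, row 2 is warehouse=WH008. sku columns in first-appearance order: XA9, XK0, BT6, QP5, LF8; column 2 is XK0.
Long rows with warehouse=WH008, sku=XK0: max(748, 516, 958) = 958.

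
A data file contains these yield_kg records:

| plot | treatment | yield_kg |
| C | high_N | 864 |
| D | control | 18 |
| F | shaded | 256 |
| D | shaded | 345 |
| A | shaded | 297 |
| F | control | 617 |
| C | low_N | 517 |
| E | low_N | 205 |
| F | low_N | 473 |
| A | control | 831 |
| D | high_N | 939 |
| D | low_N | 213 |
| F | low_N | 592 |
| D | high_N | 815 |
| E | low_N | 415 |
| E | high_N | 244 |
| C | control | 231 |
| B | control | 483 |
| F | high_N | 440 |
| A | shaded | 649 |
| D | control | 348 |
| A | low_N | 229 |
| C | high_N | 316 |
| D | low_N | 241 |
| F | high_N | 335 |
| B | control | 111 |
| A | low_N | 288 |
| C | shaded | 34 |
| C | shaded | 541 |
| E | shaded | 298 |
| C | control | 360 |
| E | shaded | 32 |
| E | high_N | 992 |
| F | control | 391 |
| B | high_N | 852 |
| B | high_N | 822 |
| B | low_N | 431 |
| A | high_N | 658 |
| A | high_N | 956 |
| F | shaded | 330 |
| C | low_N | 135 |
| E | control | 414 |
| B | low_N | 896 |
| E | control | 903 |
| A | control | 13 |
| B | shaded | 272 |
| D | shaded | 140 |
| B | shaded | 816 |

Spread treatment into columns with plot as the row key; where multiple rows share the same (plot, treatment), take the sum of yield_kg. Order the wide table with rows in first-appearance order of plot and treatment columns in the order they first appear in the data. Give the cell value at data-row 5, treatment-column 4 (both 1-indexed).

With rows in first-appearance order of plot, row 5 is plot=E. treatment columns in first-appearance order: high_N, control, shaded, low_N; column 4 is low_N.
Long rows with plot=E, treatment=low_N: 205 + 415 = 620.

620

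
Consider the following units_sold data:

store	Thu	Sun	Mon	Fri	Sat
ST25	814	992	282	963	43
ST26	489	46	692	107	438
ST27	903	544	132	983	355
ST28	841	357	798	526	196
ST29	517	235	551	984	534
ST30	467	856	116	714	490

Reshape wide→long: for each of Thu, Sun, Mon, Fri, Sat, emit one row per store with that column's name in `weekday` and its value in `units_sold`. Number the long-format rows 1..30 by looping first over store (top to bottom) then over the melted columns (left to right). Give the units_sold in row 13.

132

30 rows total (6 × 5). Row 13: index ⌊(13-1)/5⌋ = 2 into store → ST27; (13-1) mod 5 = 2 into the melted columns → Mon.
So row 13 is (ST27, Mon, 132); units_sold = 132.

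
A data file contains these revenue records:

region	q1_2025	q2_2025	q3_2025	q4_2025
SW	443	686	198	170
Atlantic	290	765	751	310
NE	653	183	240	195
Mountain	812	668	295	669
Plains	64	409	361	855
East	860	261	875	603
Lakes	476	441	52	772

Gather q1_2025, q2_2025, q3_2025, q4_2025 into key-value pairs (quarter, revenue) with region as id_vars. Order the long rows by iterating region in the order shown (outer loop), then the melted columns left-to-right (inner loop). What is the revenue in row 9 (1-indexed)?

653

28 rows total (7 × 4). Row 9: index ⌊(9-1)/4⌋ = 2 into region → NE; (9-1) mod 4 = 0 into the melted columns → q1_2025.
So row 9 is (NE, q1_2025, 653); revenue = 653.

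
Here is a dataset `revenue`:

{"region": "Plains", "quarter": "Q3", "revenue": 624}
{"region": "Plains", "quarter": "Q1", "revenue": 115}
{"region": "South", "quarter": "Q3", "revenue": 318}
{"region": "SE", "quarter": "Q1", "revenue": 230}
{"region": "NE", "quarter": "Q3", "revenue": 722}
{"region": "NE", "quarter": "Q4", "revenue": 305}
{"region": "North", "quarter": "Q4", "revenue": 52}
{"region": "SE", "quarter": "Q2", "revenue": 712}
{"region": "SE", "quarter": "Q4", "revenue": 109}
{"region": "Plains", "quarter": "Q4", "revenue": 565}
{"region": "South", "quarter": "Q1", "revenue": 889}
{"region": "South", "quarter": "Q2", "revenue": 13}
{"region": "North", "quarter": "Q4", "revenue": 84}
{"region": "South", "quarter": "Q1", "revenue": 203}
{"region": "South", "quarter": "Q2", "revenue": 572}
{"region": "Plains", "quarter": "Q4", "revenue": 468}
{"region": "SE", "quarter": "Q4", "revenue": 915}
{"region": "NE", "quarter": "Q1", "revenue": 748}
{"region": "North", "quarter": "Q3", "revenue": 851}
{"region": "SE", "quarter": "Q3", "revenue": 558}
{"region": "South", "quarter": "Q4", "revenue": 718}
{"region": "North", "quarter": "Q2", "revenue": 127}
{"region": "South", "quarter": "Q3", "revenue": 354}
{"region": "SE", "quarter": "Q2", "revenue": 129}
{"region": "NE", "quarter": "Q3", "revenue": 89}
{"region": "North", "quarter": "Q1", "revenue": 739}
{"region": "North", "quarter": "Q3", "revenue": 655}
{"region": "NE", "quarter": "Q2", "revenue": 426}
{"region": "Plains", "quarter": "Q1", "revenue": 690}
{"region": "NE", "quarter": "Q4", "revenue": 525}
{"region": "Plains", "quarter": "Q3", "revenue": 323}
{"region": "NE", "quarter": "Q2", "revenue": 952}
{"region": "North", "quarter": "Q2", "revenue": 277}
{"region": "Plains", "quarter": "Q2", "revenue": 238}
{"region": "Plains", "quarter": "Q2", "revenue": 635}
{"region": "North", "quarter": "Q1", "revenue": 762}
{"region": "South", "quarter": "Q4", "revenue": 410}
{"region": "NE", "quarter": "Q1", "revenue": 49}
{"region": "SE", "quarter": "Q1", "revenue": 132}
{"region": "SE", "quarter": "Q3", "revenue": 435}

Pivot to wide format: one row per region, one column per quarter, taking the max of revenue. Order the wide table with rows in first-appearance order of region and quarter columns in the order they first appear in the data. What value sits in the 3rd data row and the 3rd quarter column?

With rows in first-appearance order of region, row 3 is region=SE. quarter columns in first-appearance order: Q3, Q1, Q4, Q2; column 3 is Q4.
Long rows with region=SE, quarter=Q4: max(109, 915) = 915.

915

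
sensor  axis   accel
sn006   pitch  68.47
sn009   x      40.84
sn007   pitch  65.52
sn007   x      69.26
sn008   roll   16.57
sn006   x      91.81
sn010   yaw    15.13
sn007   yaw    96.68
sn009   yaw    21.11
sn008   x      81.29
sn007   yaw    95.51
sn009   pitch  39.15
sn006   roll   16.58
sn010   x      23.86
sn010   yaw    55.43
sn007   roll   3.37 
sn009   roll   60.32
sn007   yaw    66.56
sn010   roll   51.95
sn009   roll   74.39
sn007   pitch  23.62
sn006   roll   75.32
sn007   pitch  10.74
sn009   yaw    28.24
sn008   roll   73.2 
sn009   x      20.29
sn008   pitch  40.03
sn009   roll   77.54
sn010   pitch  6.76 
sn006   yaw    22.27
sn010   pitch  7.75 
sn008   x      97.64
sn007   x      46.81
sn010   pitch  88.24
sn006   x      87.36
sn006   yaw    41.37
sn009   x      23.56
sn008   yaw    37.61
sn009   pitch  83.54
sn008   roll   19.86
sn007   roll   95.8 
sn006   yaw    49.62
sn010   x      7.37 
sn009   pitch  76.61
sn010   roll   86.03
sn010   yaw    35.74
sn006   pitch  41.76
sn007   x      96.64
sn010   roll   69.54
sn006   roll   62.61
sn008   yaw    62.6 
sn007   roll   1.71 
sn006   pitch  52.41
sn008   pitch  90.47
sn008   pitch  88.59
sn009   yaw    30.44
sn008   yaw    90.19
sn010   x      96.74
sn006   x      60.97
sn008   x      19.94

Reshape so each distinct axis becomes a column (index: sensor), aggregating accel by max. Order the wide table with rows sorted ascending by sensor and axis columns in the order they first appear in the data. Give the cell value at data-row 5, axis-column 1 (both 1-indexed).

88.24

With rows sorted ascending by sensor, row 5 is sensor=sn010. axis columns in first-appearance order: pitch, x, roll, yaw; column 1 is pitch.
Long rows with sensor=sn010, axis=pitch: max(6.76, 7.75, 88.24) = 88.24.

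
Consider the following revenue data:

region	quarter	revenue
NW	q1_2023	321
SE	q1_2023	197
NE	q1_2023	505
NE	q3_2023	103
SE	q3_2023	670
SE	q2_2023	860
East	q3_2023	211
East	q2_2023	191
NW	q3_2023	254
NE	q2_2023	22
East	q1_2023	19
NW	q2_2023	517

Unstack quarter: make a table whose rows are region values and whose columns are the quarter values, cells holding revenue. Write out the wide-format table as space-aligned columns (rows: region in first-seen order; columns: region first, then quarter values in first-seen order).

region  q1_2023  q3_2023  q2_2023
NW      321      254      517    
SE      197      670      860    
NE      505      103      22     
East    19       211      191    

Columns: region plus the 3 distinct quarter values (q1_2023, q3_2023, q2_2023).
For example, row NW column q1_2023 takes revenue=321 from the long row (NW, q1_2023).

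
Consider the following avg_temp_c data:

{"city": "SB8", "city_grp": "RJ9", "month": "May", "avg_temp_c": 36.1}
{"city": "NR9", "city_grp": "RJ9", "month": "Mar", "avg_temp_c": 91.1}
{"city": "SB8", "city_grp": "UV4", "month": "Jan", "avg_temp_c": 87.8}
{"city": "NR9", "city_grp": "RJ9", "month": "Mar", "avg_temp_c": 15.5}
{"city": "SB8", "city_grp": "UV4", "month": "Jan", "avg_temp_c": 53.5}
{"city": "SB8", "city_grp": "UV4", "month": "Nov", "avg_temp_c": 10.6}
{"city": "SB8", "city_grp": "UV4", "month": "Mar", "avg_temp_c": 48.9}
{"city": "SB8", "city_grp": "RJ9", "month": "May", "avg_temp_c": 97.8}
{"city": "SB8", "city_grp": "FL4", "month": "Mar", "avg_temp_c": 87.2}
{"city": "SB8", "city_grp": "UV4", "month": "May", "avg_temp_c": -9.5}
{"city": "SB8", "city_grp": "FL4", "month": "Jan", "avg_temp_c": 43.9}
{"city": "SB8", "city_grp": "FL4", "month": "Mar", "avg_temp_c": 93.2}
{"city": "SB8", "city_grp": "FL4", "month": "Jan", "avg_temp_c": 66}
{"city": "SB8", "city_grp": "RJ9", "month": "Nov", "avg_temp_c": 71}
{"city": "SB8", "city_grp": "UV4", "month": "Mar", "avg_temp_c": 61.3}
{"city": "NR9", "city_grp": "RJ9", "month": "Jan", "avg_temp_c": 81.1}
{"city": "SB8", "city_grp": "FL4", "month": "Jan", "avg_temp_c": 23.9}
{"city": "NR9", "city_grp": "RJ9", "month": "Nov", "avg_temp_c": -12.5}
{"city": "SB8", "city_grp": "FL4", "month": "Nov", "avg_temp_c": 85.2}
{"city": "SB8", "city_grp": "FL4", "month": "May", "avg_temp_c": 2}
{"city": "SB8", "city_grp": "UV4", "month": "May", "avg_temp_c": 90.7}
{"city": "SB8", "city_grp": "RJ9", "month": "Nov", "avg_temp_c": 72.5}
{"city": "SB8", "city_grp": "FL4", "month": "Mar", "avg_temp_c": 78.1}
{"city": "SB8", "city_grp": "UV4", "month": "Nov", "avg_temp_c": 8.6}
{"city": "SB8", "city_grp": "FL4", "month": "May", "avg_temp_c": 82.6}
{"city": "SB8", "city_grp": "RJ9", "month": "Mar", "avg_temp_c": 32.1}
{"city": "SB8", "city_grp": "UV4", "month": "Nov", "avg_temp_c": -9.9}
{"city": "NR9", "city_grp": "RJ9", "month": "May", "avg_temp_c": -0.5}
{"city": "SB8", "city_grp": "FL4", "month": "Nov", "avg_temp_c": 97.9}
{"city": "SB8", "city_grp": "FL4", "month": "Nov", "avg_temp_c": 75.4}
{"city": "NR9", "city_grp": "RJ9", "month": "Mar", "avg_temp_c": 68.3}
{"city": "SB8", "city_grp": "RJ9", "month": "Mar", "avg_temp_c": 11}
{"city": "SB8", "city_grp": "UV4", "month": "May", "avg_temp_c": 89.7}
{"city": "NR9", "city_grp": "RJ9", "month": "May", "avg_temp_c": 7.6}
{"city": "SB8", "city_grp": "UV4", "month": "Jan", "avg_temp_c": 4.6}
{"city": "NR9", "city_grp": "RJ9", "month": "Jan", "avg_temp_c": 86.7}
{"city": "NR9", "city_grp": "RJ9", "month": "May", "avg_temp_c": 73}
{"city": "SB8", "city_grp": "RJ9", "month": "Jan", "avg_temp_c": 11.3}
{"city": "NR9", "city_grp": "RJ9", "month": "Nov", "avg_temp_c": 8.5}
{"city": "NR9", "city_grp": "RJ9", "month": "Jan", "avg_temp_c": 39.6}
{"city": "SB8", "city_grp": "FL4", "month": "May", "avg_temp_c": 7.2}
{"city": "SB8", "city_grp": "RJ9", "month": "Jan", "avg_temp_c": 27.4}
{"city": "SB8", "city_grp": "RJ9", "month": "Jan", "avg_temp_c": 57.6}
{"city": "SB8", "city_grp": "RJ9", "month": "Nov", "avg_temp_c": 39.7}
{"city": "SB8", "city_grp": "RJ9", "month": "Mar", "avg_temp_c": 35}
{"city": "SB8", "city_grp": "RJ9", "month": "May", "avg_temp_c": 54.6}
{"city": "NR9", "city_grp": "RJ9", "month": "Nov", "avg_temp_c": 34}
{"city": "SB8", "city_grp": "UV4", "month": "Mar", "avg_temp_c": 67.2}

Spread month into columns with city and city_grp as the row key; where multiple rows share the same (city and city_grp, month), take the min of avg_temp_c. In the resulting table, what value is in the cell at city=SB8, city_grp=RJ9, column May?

Rows with city=SB8, city_grp=RJ9 and month=May: avg_temp_c values are 36.1, 97.8, 54.6.
min(36.1, 97.8, 54.6) = 36.1.

36.1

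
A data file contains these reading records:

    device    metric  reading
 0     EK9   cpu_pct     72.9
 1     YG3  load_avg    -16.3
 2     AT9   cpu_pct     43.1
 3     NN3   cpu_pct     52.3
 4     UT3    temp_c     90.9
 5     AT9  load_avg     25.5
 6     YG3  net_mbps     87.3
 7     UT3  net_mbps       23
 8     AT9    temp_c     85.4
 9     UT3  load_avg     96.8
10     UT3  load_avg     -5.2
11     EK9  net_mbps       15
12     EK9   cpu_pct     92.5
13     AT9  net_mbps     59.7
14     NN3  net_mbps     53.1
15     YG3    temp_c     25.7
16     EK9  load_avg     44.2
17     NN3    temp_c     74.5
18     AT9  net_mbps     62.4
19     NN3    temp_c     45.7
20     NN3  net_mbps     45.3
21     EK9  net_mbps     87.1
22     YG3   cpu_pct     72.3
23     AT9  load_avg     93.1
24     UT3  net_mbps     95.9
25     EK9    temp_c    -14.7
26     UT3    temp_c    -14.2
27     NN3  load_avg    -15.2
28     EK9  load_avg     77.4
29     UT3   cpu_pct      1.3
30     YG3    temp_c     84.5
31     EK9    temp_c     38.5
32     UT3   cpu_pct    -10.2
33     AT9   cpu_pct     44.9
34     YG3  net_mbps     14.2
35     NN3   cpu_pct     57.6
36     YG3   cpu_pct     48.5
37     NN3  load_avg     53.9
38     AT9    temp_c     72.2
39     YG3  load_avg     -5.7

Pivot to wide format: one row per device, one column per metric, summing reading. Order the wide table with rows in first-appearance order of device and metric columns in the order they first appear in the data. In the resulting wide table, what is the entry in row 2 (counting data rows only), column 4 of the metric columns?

With rows in first-appearance order of device, row 2 is device=YG3. metric columns in first-appearance order: cpu_pct, load_avg, temp_c, net_mbps; column 4 is net_mbps.
Long rows with device=YG3, metric=net_mbps: 87.3 + 14.2 = 101.5.

101.5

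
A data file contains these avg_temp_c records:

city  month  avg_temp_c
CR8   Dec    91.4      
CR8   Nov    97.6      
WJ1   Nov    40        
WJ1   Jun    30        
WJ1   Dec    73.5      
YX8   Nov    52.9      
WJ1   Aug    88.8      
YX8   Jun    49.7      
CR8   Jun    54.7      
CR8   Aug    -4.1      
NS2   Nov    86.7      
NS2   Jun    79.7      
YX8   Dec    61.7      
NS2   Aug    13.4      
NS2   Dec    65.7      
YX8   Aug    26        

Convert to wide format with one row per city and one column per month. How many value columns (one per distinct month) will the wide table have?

4

4 distinct month values: Aug, Nov, Dec, Jun.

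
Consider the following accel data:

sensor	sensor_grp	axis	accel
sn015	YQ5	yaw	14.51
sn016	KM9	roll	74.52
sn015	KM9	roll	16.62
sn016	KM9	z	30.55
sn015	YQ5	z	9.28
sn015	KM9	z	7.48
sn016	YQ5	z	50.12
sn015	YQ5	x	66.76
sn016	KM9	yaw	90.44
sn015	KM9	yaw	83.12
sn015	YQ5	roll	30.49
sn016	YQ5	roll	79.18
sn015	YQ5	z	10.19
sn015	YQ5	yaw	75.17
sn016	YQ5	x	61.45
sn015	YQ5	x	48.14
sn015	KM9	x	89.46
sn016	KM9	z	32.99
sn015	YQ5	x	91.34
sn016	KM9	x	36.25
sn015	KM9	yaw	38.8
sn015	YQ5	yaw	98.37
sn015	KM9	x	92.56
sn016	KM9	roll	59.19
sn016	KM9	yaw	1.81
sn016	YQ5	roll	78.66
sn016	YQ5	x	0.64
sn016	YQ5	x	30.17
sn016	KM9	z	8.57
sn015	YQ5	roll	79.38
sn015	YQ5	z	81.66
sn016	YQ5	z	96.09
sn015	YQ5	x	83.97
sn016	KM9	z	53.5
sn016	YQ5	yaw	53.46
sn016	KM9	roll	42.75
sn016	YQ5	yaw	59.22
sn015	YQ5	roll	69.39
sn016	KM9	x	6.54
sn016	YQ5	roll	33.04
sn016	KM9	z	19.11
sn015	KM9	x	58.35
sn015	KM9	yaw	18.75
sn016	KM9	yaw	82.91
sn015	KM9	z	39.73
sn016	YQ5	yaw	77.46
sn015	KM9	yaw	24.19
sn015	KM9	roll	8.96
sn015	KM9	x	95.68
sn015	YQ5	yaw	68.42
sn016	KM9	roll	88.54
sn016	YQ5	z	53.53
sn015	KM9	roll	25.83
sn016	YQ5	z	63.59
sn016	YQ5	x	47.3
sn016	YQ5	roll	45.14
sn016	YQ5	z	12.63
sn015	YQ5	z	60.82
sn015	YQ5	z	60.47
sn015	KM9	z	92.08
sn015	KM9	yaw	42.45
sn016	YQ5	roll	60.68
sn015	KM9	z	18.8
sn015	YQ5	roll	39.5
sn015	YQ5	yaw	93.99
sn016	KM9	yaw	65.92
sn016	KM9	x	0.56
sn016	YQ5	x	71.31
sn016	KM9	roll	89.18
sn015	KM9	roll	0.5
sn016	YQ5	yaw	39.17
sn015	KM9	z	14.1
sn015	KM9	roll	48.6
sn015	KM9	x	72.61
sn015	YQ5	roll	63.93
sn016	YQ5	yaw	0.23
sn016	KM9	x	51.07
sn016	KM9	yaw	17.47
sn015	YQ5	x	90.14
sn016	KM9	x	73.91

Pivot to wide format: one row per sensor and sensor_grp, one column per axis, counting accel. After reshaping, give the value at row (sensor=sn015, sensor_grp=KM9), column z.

5

Rows with sensor=sn015, sensor_grp=KM9 and axis=z: accel values are 7.48, 39.73, 92.08, 18.8, 14.1.
5 rows match — count = 5.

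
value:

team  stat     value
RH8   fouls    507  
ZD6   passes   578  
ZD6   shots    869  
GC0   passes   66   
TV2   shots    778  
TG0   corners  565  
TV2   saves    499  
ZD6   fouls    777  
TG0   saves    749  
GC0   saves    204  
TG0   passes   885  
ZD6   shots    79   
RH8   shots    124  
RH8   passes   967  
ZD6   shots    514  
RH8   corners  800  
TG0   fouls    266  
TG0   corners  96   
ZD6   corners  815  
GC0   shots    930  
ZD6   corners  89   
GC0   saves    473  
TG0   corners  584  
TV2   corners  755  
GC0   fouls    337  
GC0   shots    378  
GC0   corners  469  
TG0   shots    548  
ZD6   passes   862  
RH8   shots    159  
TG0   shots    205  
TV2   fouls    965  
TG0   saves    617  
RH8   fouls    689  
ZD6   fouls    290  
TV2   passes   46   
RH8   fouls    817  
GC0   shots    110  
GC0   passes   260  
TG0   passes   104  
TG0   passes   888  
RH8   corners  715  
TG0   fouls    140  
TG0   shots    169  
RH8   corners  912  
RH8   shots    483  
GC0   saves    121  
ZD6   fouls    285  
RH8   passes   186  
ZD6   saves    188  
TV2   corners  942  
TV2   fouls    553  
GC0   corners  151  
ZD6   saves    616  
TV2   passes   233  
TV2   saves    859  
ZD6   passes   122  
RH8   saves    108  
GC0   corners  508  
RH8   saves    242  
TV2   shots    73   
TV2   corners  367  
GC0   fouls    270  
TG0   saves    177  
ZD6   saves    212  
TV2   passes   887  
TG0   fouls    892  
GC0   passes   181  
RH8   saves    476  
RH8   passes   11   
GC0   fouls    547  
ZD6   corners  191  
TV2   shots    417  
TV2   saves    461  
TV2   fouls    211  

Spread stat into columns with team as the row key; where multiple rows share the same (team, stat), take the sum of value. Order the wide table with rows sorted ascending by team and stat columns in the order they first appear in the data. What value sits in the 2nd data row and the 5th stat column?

With rows sorted ascending by team, row 2 is team=RH8. stat columns in first-appearance order: fouls, passes, shots, corners, saves; column 5 is saves.
Long rows with team=RH8, stat=saves: 108 + 242 + 476 = 826.

826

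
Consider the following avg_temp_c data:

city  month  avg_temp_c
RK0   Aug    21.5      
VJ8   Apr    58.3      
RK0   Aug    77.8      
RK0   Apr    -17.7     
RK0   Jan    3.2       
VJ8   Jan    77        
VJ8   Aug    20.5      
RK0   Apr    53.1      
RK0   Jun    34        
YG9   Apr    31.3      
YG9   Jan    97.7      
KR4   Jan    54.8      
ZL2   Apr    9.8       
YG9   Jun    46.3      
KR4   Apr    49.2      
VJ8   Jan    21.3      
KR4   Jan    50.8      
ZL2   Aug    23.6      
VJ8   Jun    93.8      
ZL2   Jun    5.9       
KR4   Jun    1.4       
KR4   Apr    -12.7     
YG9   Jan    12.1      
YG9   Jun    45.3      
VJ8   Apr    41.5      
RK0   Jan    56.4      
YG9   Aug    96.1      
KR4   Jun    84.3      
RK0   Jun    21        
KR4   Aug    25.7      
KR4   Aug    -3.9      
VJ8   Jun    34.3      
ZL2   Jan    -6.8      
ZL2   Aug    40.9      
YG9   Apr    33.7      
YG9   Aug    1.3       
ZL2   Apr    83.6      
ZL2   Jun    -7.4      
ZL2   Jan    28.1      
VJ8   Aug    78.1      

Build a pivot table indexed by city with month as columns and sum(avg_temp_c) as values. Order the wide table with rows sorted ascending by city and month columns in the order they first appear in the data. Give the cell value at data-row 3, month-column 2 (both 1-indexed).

99.8

With rows sorted ascending by city, row 3 is city=VJ8. month columns in first-appearance order: Aug, Apr, Jan, Jun; column 2 is Apr.
Long rows with city=VJ8, month=Apr: 58.3 + 41.5 = 99.8.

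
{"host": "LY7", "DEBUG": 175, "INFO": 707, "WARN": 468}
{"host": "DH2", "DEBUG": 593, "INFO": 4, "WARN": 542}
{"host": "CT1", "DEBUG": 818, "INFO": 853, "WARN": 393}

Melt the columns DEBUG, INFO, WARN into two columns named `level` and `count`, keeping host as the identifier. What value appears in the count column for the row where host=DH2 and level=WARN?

542

Unpivoting turns each (host, wide-column) pair into one long row.
The wide cell at row DH2, column WARN holds 542, so the long row (DH2, WARN) has count=542.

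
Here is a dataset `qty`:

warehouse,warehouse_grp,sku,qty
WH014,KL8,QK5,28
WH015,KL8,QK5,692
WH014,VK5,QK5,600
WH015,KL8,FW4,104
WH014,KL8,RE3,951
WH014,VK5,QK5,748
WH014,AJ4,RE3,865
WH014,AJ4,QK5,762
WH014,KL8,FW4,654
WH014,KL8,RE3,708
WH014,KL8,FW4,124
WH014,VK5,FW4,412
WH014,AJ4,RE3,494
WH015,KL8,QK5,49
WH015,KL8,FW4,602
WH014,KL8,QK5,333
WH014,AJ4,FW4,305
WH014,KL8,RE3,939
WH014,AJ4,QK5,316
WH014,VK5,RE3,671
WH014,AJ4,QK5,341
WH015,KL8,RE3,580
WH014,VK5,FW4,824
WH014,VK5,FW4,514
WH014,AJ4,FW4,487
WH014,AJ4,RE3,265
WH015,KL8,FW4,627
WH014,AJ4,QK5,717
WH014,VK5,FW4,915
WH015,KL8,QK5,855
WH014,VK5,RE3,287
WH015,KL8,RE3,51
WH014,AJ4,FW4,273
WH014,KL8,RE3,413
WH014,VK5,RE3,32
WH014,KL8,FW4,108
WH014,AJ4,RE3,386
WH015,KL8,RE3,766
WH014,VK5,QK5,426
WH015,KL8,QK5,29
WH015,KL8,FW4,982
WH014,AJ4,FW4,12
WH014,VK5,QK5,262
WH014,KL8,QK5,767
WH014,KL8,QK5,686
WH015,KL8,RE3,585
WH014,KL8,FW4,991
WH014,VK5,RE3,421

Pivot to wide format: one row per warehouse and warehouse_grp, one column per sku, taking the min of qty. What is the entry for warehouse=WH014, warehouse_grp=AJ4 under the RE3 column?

Rows with warehouse=WH014, warehouse_grp=AJ4 and sku=RE3: qty values are 865, 494, 265, 386.
min(865, 494, 265, 386) = 265.

265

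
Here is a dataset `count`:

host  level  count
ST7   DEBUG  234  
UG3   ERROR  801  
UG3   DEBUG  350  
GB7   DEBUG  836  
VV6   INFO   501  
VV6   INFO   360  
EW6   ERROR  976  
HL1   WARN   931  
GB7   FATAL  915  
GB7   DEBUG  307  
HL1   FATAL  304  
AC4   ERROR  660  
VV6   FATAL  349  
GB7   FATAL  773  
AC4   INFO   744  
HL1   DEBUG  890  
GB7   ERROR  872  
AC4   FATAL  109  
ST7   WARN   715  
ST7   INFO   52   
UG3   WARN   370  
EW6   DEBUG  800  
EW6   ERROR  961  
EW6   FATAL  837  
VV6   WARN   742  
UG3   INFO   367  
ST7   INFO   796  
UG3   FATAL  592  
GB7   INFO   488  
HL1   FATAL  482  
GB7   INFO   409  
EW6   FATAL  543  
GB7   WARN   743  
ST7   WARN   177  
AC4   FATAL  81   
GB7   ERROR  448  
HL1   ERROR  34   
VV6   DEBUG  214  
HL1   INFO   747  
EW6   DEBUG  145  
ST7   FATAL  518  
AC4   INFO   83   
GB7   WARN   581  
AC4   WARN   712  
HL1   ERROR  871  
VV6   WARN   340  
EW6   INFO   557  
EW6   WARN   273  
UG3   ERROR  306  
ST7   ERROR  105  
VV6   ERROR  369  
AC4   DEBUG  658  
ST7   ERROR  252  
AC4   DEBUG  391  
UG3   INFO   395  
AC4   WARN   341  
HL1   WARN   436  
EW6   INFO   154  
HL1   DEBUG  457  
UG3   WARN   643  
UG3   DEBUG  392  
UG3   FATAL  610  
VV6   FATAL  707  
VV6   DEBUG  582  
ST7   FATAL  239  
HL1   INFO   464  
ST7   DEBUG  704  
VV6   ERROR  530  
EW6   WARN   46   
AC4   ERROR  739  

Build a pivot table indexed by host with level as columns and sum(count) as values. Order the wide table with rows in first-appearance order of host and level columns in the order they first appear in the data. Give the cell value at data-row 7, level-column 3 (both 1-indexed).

827

With rows in first-appearance order of host, row 7 is host=AC4. level columns in first-appearance order: DEBUG, ERROR, INFO, WARN, FATAL; column 3 is INFO.
Long rows with host=AC4, level=INFO: 744 + 83 = 827.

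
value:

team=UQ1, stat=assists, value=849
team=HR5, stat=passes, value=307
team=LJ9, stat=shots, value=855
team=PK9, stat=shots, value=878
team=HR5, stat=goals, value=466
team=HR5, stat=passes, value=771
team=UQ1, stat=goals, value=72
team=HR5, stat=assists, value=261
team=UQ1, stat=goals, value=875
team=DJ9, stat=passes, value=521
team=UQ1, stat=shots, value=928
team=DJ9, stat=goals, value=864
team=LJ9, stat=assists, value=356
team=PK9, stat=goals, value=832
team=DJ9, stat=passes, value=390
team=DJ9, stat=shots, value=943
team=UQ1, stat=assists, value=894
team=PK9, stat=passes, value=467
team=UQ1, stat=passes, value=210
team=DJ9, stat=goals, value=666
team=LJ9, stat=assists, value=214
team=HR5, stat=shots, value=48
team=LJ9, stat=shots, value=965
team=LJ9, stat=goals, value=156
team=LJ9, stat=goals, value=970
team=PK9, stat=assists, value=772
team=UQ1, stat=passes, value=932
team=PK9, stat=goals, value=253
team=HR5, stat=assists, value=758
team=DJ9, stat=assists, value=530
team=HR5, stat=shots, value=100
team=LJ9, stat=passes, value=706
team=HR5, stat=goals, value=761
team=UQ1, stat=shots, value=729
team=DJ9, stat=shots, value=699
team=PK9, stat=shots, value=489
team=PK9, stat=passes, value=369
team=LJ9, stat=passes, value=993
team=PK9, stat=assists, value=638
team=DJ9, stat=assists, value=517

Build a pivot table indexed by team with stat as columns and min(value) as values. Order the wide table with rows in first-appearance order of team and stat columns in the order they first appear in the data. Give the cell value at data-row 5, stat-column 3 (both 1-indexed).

699

With rows in first-appearance order of team, row 5 is team=DJ9. stat columns in first-appearance order: assists, passes, shots, goals; column 3 is shots.
Long rows with team=DJ9, stat=shots: min(943, 699) = 699.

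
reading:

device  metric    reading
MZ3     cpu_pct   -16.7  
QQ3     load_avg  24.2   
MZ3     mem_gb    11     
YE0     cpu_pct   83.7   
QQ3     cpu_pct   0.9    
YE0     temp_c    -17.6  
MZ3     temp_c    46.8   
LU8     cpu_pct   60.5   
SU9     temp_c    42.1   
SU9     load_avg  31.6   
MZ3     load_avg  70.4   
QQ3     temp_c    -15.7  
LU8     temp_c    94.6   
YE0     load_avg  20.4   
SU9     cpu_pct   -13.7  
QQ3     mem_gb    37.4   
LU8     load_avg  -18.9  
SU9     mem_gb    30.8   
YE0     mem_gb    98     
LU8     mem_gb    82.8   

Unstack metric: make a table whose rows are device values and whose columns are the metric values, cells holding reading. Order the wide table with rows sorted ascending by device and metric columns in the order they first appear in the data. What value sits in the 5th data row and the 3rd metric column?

98

With rows sorted ascending by device, row 5 is device=YE0. metric columns in first-appearance order: cpu_pct, load_avg, mem_gb, temp_c; column 3 is mem_gb.
Long rows with device=YE0, metric=mem_gb: reading = 98.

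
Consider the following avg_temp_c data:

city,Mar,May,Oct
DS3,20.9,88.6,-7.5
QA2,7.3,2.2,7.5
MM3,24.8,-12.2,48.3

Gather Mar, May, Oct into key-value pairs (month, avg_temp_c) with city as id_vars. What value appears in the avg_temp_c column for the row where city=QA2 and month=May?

Unpivoting turns each (city, wide-column) pair into one long row.
The wide cell at row QA2, column May holds 2.2, so the long row (QA2, May) has avg_temp_c=2.2.

2.2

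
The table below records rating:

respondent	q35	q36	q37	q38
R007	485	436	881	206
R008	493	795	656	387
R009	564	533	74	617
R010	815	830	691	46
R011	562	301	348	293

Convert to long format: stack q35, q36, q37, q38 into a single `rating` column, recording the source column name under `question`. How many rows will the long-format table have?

20

5 respondent values × 4 melted columns = 20 rows.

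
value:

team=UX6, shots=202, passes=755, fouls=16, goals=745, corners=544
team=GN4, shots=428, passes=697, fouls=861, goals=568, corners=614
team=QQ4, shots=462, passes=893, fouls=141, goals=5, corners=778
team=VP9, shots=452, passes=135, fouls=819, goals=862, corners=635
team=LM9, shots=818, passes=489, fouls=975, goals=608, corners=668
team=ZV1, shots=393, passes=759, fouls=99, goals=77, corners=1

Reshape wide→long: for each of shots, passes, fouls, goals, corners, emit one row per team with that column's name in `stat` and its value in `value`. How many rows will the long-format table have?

30

6 team values × 5 melted columns = 30 rows.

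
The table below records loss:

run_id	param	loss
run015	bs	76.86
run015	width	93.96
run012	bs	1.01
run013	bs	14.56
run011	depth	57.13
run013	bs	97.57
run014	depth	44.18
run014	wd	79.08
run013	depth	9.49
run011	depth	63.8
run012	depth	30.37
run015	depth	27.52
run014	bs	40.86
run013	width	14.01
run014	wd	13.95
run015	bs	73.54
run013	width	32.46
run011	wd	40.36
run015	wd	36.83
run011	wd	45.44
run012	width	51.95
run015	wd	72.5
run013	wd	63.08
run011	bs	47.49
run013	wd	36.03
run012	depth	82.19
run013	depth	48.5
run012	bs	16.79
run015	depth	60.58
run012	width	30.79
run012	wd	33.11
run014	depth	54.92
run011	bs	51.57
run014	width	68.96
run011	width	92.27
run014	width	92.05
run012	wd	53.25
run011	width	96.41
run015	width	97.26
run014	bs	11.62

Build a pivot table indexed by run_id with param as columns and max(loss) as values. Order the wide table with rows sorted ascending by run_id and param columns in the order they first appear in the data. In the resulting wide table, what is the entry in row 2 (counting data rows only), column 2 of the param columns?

With rows sorted ascending by run_id, row 2 is run_id=run012. param columns in first-appearance order: bs, width, depth, wd; column 2 is width.
Long rows with run_id=run012, param=width: max(51.95, 30.79) = 51.95.

51.95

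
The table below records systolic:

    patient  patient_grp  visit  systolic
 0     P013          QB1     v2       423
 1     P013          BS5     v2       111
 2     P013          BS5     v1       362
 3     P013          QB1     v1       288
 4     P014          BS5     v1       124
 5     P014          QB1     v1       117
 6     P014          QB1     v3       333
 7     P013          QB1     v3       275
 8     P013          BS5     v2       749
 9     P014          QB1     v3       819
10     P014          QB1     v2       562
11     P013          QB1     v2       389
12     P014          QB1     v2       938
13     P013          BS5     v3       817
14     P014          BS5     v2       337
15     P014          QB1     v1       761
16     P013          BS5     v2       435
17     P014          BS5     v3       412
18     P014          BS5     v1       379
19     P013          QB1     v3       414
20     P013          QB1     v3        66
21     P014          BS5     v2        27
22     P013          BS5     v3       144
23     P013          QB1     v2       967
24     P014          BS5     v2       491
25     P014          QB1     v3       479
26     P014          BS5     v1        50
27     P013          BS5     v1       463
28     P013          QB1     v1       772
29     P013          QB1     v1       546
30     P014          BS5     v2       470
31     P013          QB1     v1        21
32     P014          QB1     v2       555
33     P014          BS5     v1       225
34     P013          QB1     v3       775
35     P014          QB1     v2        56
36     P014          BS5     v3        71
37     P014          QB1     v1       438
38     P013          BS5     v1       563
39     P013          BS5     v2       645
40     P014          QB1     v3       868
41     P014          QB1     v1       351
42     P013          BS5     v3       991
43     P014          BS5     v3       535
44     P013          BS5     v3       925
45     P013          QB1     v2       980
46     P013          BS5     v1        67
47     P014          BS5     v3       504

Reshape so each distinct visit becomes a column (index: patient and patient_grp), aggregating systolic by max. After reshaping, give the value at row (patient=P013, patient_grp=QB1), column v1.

Rows with patient=P013, patient_grp=QB1 and visit=v1: systolic values are 288, 772, 546, 21.
max(288, 772, 546, 21) = 772.

772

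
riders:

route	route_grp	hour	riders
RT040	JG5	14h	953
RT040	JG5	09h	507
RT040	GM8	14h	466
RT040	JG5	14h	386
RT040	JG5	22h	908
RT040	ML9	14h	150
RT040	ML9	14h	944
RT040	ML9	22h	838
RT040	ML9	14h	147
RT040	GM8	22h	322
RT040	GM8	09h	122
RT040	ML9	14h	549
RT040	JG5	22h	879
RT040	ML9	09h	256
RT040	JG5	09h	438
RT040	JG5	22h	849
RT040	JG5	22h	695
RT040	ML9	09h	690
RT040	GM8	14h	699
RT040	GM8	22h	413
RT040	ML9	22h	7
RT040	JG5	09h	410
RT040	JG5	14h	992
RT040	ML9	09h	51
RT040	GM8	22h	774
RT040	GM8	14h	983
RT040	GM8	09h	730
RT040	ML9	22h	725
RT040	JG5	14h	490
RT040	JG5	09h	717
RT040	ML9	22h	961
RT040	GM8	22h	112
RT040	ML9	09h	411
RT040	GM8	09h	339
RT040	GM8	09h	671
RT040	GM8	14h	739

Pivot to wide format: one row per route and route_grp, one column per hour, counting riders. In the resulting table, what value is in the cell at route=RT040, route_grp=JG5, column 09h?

Rows with route=RT040, route_grp=JG5 and hour=09h: riders values are 507, 438, 410, 717.
4 rows match — count = 4.

4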